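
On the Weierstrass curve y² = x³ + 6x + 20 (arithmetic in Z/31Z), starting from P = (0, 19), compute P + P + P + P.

Repeated addition: build up to 4P.
2P: tangent at (0, 19): λ = (3·0² + 6)/(2·19) ≡ 6/7. 7⁻¹ ≡ 9 (mod 31), so λ ≡ 6·9 ≡ 23.
  x = λ² - 0 - 0 = 529 - 0 ≡ 2; y = λ·(0 - 2) - 19 ≡ 28. → (2, 28)
3P: (2, 28) + (0, 19). λ = (19 - 28)/(0 - 2) ≡ 22/29 mod 31. 29⁻¹ ≡ 15 (mod 31), so λ ≡ 20.
  x = λ² - 2 - 0 = 400 - 2 ≡ 26; y = λ·(2 - 26) - 28 ≡ 19. → (26, 19)
4P: (26, 19) + (0, 19). λ = (19 - 19)/(0 - 26) ≡ 0/5 mod 31. 5⁻¹ ≡ 25 (mod 31) since 5·25 = 125 ≡ 1, so λ ≡ 0.
  x = λ² - 26 - 0 = 0 - 26 ≡ 5; y = λ·(26 - 5) - 19 ≡ 12. → (5, 12)

(5, 12)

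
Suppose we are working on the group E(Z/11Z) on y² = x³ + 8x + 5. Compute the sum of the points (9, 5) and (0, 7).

(9, 5) + (0, 7). λ = (7 - 5)/(0 - 9) ≡ 2/2 mod 11. 2⁻¹ ≡ 6 (mod 11) since 2·6 = 12 ≡ 1, so λ ≡ 1.
  x = λ² - 9 - 0 = 1 - 9 ≡ 3; y = λ·(9 - 3) - 5 ≡ 1. → (3, 1)

(3, 1)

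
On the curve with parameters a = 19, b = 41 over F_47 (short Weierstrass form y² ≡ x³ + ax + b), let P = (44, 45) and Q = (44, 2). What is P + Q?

The two points share x = 44 and their y-coordinates satisfy 45 + 2 ≡ 0 (mod 47), so they are inverses. Their sum is 𝒪.

O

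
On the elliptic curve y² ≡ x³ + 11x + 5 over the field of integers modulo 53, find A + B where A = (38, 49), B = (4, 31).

(21, 13)

(38, 49) + (4, 31). λ = (31 - 49)/(4 - 38) ≡ 35/19 mod 53. 19⁻¹ ≡ 14 (mod 53), so λ ≡ 13.
  x = λ² - 38 - 4 = 169 - 42 ≡ 21; y = λ·(38 - 21) - 49 ≡ 13. → (21, 13)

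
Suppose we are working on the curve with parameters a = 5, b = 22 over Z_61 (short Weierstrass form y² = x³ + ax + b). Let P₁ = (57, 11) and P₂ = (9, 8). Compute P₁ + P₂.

(51, 58)

(57, 11) + (9, 8). λ = (8 - 11)/(9 - 57) ≡ 58/13 mod 61. 13⁻¹ ≡ 47 (mod 61), so λ ≡ 42.
  x = λ² - 57 - 9 = 1764 - 66 ≡ 51; y = λ·(57 - 51) - 11 ≡ 58. → (51, 58)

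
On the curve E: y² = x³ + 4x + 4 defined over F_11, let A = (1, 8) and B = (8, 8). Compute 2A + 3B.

O

First 2A:
Repeated addition: build up to 2A.
2A: tangent at (1, 8): λ = (3·1² + 4)/(2·8) ≡ 7/5. 5⁻¹ ≡ 9 (mod 11), so λ ≡ 7·9 ≡ 8.
  x = λ² - 1 - 1 = 64 - 2 ≡ 7; y = λ·(1 - 7) - 8 ≡ 10. → (7, 10)
2A = (7, 10).
Next 3B:
Repeated addition: build up to 3B.
2B: tangent at (8, 8): λ = (3·8² + 4)/(2·8) ≡ 9/5. 5⁻¹ ≡ 9 (mod 11), so λ ≡ 9·9 ≡ 4.
  x = λ² - 8 - 8 = 16 - 16 ≡ 0; y = λ·(8 - 0) - 8 ≡ 2. → (0, 2)
3B: (0, 2) + (8, 8). λ = (8 - 2)/(8 - 0) ≡ 6/8 mod 11. 8⁻¹ ≡ 7 (mod 11) since 8·7 = 56 ≡ 1, so λ ≡ 9.
  x = λ² - 0 - 8 = 81 - 8 ≡ 7; y = λ·(0 - 7) - 2 ≡ 1. → (7, 1)
3B = (7, 1).
Finally 2A + 3B:
(7, 10) + (7, 1): same x and y₁ ≡ -y₂, so the sum is O.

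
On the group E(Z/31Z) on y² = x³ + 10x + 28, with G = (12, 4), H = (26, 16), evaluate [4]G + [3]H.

First 4G:
Double-and-add on 4 = (100)₂. Start with G = (12, 4) for the leading 1-bit.
double: tangent at (12, 4): λ = (3·12² + 10)/(2·4) ≡ 8/8. 8⁻¹ ≡ 4 (mod 31), so λ ≡ 8·4 ≡ 1.
  x = λ² - 12 - 12 = 1 - 24 ≡ 8; y = λ·(12 - 8) - 4 ≡ 0. → (8, 0)
double: (8, 0) + (8, 0): same x and y₁ ≡ -y₂, so the sum is O.
4G = O.
Next 3H:
Repeated addition: build up to 3H.
2H: tangent at (26, 16): λ = (3·26² + 10)/(2·16) ≡ 23/1. 1⁻¹ ≡ 1 (mod 31), so λ ≡ 23·1 ≡ 23.
  x = λ² - 26 - 26 = 529 - 52 ≡ 12; y = λ·(26 - 12) - 16 ≡ 27. → (12, 27)
3H: (12, 27) + (26, 16). λ = (16 - 27)/(26 - 12) ≡ 20/14 mod 31. 14⁻¹ ≡ 20 (mod 31), so λ ≡ 28.
  x = λ² - 12 - 26 = 784 - 38 ≡ 2; y = λ·(12 - 2) - 27 ≡ 5. → (2, 5)
3H = (2, 5).
Finally 4G + 3H:
O + (2, 5) = (2, 5) (identity).

(2, 5)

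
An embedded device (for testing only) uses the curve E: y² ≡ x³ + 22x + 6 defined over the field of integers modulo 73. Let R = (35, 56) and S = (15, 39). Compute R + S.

(35, 56) + (15, 39). λ = (39 - 56)/(15 - 35) ≡ 56/53 mod 73. 53⁻¹ ≡ 62 (mod 73) since 53·62 = 3286 ≡ 1, so λ ≡ 41.
  x = λ² - 35 - 15 = 1681 - 50 ≡ 25; y = λ·(35 - 25) - 56 ≡ 62. → (25, 62)

(25, 62)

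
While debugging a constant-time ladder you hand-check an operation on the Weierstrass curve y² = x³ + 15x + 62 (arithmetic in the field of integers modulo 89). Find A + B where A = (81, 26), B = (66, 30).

(81, 26) + (66, 30). λ = (30 - 26)/(66 - 81) ≡ 4/74 mod 89. 74⁻¹ ≡ 83 (mod 89), so λ ≡ 65.
  x = λ² - 81 - 66 = 4225 - 147 ≡ 73; y = λ·(81 - 73) - 26 ≡ 49. → (73, 49)

(73, 49)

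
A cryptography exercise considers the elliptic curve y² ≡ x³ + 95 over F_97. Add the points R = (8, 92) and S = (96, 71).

(8, 92) + (96, 71). λ = (71 - 92)/(96 - 8) ≡ 76/88 mod 97. 88⁻¹ ≡ 43 (mod 97) since 88·43 = 3784 ≡ 1, so λ ≡ 67.
  x = λ² - 8 - 96 = 4489 - 104 ≡ 20; y = λ·(8 - 20) - 92 ≡ 74. → (20, 74)

(20, 74)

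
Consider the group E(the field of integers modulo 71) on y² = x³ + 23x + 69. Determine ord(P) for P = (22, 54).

2P: tangent at (22, 54): λ = (3·22² + 23)/(2·54) ≡ 55/37. 37⁻¹ ≡ 48 (mod 71), so λ ≡ 55·48 ≡ 13.
  x = λ² - 22 - 22 = 169 - 44 ≡ 54; y = λ·(22 - 54) - 54 ≡ 27. → (54, 27)
3P: (54, 27) + (22, 54). λ = (54 - 27)/(22 - 54) ≡ 27/39 mod 71. 39⁻¹ ≡ 51 (mod 71) since 39·51 = 1989 ≡ 1, so λ ≡ 28.
  x = λ² - 54 - 22 = 784 - 76 ≡ 69; y = λ·(54 - 69) - 27 ≡ 50. → (69, 50)
4P: (69, 50) + (22, 54). λ = (54 - 50)/(22 - 69) ≡ 4/24 mod 71. 24⁻¹ ≡ 3 (mod 71) since 24·3 = 72 ≡ 1, so λ ≡ 12.
  x = λ² - 69 - 22 = 144 - 91 ≡ 53; y = λ·(69 - 53) - 50 ≡ 0. → (53, 0)
5P: (53, 0) + (22, 54). λ = (54 - 0)/(22 - 53) ≡ 54/40 mod 71. 40⁻¹ ≡ 16 (mod 71) since 40·16 = 640 ≡ 1, so λ ≡ 12.
  x = λ² - 53 - 22 = 144 - 75 ≡ 69; y = λ·(53 - 69) - 0 ≡ 21. → (69, 21)
6P: (69, 21) + (22, 54). λ = (54 - 21)/(22 - 69) ≡ 33/24 mod 71. 24⁻¹ ≡ 3 (mod 71) since 24·3 = 72 ≡ 1, so λ ≡ 28.
  x = λ² - 69 - 22 = 784 - 91 ≡ 54; y = λ·(69 - 54) - 21 ≡ 44. → (54, 44)
7P: (54, 44) + (22, 54). λ = (54 - 44)/(22 - 54) ≡ 10/39 mod 71. 39⁻¹ ≡ 51 (mod 71), so λ ≡ 13.
  x = λ² - 54 - 22 = 169 - 76 ≡ 22; y = λ·(54 - 22) - 44 ≡ 17. → (22, 17)
8P: (22, 17) + (22, 54): same x and y₁ ≡ -y₂, so the sum is 𝒪.
8P = 𝒪, so the order is 8.

8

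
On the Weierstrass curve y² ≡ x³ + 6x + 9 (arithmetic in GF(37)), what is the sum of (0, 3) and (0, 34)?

The two points share x = 0 and their y-coordinates satisfy 3 + 34 ≡ 0 (mod 37), so they are inverses. Their sum is O.

O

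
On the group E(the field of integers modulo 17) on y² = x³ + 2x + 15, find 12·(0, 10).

Write P = (0, 10).
Repeated addition: build up to 12P.
2P: tangent at (0, 10): λ = (3·0² + 2)/(2·10) ≡ 2/3. 3⁻¹ ≡ 6 (mod 17), so λ ≡ 2·6 ≡ 12.
  x = λ² - 0 - 0 = 144 - 0 ≡ 8; y = λ·(0 - 8) - 10 ≡ 13. → (8, 13)
3P: (8, 13) + (0, 10). λ = (10 - 13)/(0 - 8) ≡ 14/9 mod 17. 9⁻¹ ≡ 2 (mod 17), so λ ≡ 11.
  x = λ² - 8 - 0 = 121 - 8 ≡ 11; y = λ·(8 - 11) - 13 ≡ 5. → (11, 5)
4P: (11, 5) + (0, 10). λ = (10 - 5)/(0 - 11) ≡ 5/6 mod 17. 6⁻¹ ≡ 3 (mod 17), so λ ≡ 15.
  x = λ² - 11 - 0 = 225 - 11 ≡ 10; y = λ·(11 - 10) - 5 ≡ 10. → (10, 10)
5P: (10, 10) + (0, 10). λ = (10 - 10)/(0 - 10) ≡ 0/7 mod 17. 7⁻¹ ≡ 5 (mod 17) since 7·5 = 35 ≡ 1, so λ ≡ 0.
  x = λ² - 10 - 0 = 0 - 10 ≡ 7; y = λ·(10 - 7) - 10 ≡ 7. → (7, 7)
6P: (7, 7) + (0, 10). λ = (10 - 7)/(0 - 7) ≡ 3/10 mod 17. 10⁻¹ ≡ 12 (mod 17) since 10·12 = 120 ≡ 1, so λ ≡ 2.
  x = λ² - 7 - 0 = 4 - 7 ≡ 14; y = λ·(7 - 14) - 7 ≡ 13. → (14, 13)
7P: (14, 13) + (0, 10). λ = (10 - 13)/(0 - 14) ≡ 14/3 mod 17. 3⁻¹ ≡ 6 (mod 17), so λ ≡ 16.
  x = λ² - 14 - 0 = 256 - 14 ≡ 4; y = λ·(14 - 4) - 13 ≡ 11. → (4, 11)
8P: (4, 11) + (0, 10). λ = (10 - 11)/(0 - 4) ≡ 16/13 mod 17. 13⁻¹ ≡ 4 (mod 17), so λ ≡ 13.
  x = λ² - 4 - 0 = 169 - 4 ≡ 12; y = λ·(4 - 12) - 11 ≡ 4. → (12, 4)
9P: (12, 4) + (0, 10). λ = (10 - 4)/(0 - 12) ≡ 6/5 mod 17. 5⁻¹ ≡ 7 (mod 17) since 5·7 = 35 ≡ 1, so λ ≡ 8.
  x = λ² - 12 - 0 = 64 - 12 ≡ 1; y = λ·(12 - 1) - 4 ≡ 16. → (1, 16)
10P: (1, 16) + (0, 10). λ = (10 - 16)/(0 - 1) ≡ 11/16 mod 17. 16⁻¹ ≡ 16 (mod 17), so λ ≡ 6.
  x = λ² - 1 - 0 = 36 - 1 ≡ 1; y = λ·(1 - 1) - 16 ≡ 1. → (1, 1)
11P: (1, 1) + (0, 10). λ = (10 - 1)/(0 - 1) ≡ 9/16 mod 17. 16⁻¹ ≡ 16 (mod 17), so λ ≡ 8.
  x = λ² - 1 - 0 = 64 - 1 ≡ 12; y = λ·(1 - 12) - 1 ≡ 13. → (12, 13)
12P: (12, 13) + (0, 10). λ = (10 - 13)/(0 - 12) ≡ 14/5 mod 17. 5⁻¹ ≡ 7 (mod 17), so λ ≡ 13.
  x = λ² - 12 - 0 = 169 - 12 ≡ 4; y = λ·(12 - 4) - 13 ≡ 6. → (4, 6)

(4, 6)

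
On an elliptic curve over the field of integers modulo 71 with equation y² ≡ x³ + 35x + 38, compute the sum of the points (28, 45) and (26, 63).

(28, 45) + (26, 63). λ = (63 - 45)/(26 - 28) ≡ 18/69 mod 71. 69⁻¹ ≡ 35 (mod 71), so λ ≡ 62.
  x = λ² - 28 - 26 = 3844 - 54 ≡ 27; y = λ·(28 - 27) - 45 ≡ 17. → (27, 17)

(27, 17)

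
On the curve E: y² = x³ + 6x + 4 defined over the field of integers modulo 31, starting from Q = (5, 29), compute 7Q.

(0, 2)

Repeated addition: build up to 7Q.
2Q: tangent at (5, 29): λ = (3·5² + 6)/(2·29) ≡ 19/27. 27⁻¹ ≡ 23 (mod 31), so λ ≡ 19·23 ≡ 3.
  x = λ² - 5 - 5 = 9 - 10 ≡ 30; y = λ·(5 - 30) - 29 ≡ 20. → (30, 20)
3Q: (30, 20) + (5, 29). λ = (29 - 20)/(5 - 30) ≡ 9/6 mod 31. 6⁻¹ ≡ 26 (mod 31), so λ ≡ 17.
  x = λ² - 30 - 5 = 289 - 35 ≡ 6; y = λ·(30 - 6) - 20 ≡ 16. → (6, 16)
4Q: (6, 16) + (5, 29). λ = (29 - 16)/(5 - 6) ≡ 13/30 mod 31. 30⁻¹ ≡ 30 (mod 31), so λ ≡ 18.
  x = λ² - 6 - 5 = 324 - 11 ≡ 3; y = λ·(6 - 3) - 16 ≡ 7. → (3, 7)
5Q: (3, 7) + (5, 29). λ = (29 - 7)/(5 - 3) ≡ 22/2 mod 31. 2⁻¹ ≡ 16 (mod 31) since 2·16 = 32 ≡ 1, so λ ≡ 11.
  x = λ² - 3 - 5 = 121 - 8 ≡ 20; y = λ·(3 - 20) - 7 ≡ 23. → (20, 23)
6Q: (20, 23) + (5, 29). λ = (29 - 23)/(5 - 20) ≡ 6/16 mod 31. 16⁻¹ ≡ 2 (mod 31) since 16·2 = 32 ≡ 1, so λ ≡ 12.
  x = λ² - 20 - 5 = 144 - 25 ≡ 26; y = λ·(20 - 26) - 23 ≡ 29. → (26, 29)
7Q: (26, 29) + (5, 29). λ = (29 - 29)/(5 - 26) ≡ 0/10 mod 31. 10⁻¹ ≡ 28 (mod 31) since 10·28 = 280 ≡ 1, so λ ≡ 0.
  x = λ² - 26 - 5 = 0 - 31 ≡ 0; y = λ·(26 - 0) - 29 ≡ 2. → (0, 2)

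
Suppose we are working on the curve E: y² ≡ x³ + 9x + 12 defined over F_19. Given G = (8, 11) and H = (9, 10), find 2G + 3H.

First 2G:
Repeated addition: build up to 2G.
2G: tangent at (8, 11): λ = (3·8² + 9)/(2·11) ≡ 11/3. 3⁻¹ ≡ 13 (mod 19), so λ ≡ 11·13 ≡ 10.
  x = λ² - 8 - 8 = 100 - 16 ≡ 8; y = λ·(8 - 8) - 11 ≡ 8. → (8, 8)
2G = (8, 8).
Next 3H:
Repeated addition: build up to 3H.
2H: tangent at (9, 10): λ = (3·9² + 9)/(2·10) ≡ 5/1. 1⁻¹ ≡ 1 (mod 19) since 1·1 = 1 ≡ 1, so λ ≡ 5·1 ≡ 5.
  x = λ² - 9 - 9 = 25 - 18 ≡ 7; y = λ·(9 - 7) - 10 ≡ 0. → (7, 0)
3H: (7, 0) + (9, 10). λ = (10 - 0)/(9 - 7) ≡ 10/2 mod 19. 2⁻¹ ≡ 10 (mod 19), so λ ≡ 5.
  x = λ² - 7 - 9 = 25 - 16 ≡ 9; y = λ·(7 - 9) - 0 ≡ 9. → (9, 9)
3H = (9, 9).
Finally 2G + 3H:
(8, 8) + (9, 9). λ = (9 - 8)/(9 - 8) ≡ 1/1 mod 19. 1⁻¹ ≡ 1 (mod 19) since 1·1 = 1 ≡ 1, so λ ≡ 1.
  x = λ² - 8 - 9 = 1 - 17 ≡ 3; y = λ·(8 - 3) - 8 ≡ 16. → (3, 16)

(3, 16)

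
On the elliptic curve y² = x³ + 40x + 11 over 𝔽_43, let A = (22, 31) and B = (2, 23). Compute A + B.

(14, 41)

(22, 31) + (2, 23). λ = (23 - 31)/(2 - 22) ≡ 35/23 mod 43. 23⁻¹ ≡ 15 (mod 43), so λ ≡ 9.
  x = λ² - 22 - 2 = 81 - 24 ≡ 14; y = λ·(22 - 14) - 31 ≡ 41. → (14, 41)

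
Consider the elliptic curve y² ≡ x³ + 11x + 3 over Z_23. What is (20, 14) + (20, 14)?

(15, 1)

tangent at (20, 14): λ = (3·20² + 11)/(2·14) ≡ 15/5. 5⁻¹ ≡ 14 (mod 23) since 5·14 = 70 ≡ 1, so λ ≡ 15·14 ≡ 3.
  x = λ² - 20 - 20 = 9 - 40 ≡ 15; y = λ·(20 - 15) - 14 ≡ 1. → (15, 1)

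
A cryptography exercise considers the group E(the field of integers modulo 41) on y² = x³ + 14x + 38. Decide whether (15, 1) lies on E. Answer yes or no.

no

y² = 1² ≡ 1; x³ + 14x + 38 = 3623 ≡ 15 (mod 41). 1 ≠ 15.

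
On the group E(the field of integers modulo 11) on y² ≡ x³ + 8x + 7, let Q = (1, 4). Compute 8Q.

Double-and-add on 8 = (1000)₂. Start with Q = (1, 4) for the leading 1-bit.
double: tangent at (1, 4): λ = (3·1² + 8)/(2·4) ≡ 0/8. 8⁻¹ ≡ 7 (mod 11) since 8·7 = 56 ≡ 1, so λ ≡ 0·7 ≡ 0.
  x = λ² - 1 - 1 = 0 - 2 ≡ 9; y = λ·(1 - 9) - 4 ≡ 7. → (9, 7)
double: tangent at (9, 7): λ = (3·9² + 8)/(2·7) ≡ 9/3. 3⁻¹ ≡ 4 (mod 11) since 3·4 = 12 ≡ 1, so λ ≡ 9·4 ≡ 3.
  x = λ² - 9 - 9 = 9 - 18 ≡ 2; y = λ·(9 - 2) - 7 ≡ 3. → (2, 3)
double: tangent at (2, 3): λ = (3·2² + 8)/(2·3) ≡ 9/6. 6⁻¹ ≡ 2 (mod 11), so λ ≡ 9·2 ≡ 7.
  x = λ² - 2 - 2 = 49 - 4 ≡ 1; y = λ·(2 - 1) - 3 ≡ 4. → (1, 4)

(1, 4)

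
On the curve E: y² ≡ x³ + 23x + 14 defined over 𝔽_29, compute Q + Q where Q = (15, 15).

(3, 9)

tangent at (15, 15): λ = (3·15² + 23)/(2·15) ≡ 2/1. 1⁻¹ ≡ 1 (mod 29), so λ ≡ 2·1 ≡ 2.
  x = λ² - 15 - 15 = 4 - 30 ≡ 3; y = λ·(15 - 3) - 15 ≡ 9. → (3, 9)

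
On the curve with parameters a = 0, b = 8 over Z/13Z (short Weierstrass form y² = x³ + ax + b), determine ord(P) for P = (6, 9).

4

2P: tangent at (6, 9): λ = (3·6² + 0)/(2·9) ≡ 4/5. 5⁻¹ ≡ 8 (mod 13), so λ ≡ 4·8 ≡ 6.
  x = λ² - 6 - 6 = 36 - 12 ≡ 11; y = λ·(6 - 11) - 9 ≡ 0. → (11, 0)
3P: (11, 0) + (6, 9). λ = (9 - 0)/(6 - 11) ≡ 9/8 mod 13. 8⁻¹ ≡ 5 (mod 13) since 8·5 = 40 ≡ 1, so λ ≡ 6.
  x = λ² - 11 - 6 = 36 - 17 ≡ 6; y = λ·(11 - 6) - 0 ≡ 4. → (6, 4)
4P: (6, 4) + (6, 9): same x and y₁ ≡ -y₂, so the sum is ∞.
4P = ∞, so the order is 4.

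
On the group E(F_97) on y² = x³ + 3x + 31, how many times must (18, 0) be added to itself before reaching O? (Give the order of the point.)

2P: (18, 0) + (18, 0): same x and y₁ ≡ -y₂, so the sum is O.
2P = O, so the order is 2.

2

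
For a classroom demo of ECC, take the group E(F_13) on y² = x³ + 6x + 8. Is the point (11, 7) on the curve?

no

y² = 7² ≡ 10; x³ + 6x + 8 = 1405 ≡ 1 (mod 13). 10 ≠ 1.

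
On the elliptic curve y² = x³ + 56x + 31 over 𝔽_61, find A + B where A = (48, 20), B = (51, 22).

(37, 28)

(48, 20) + (51, 22). λ = (22 - 20)/(51 - 48) ≡ 2/3 mod 61. 3⁻¹ ≡ 41 (mod 61), so λ ≡ 21.
  x = λ² - 48 - 51 = 441 - 99 ≡ 37; y = λ·(48 - 37) - 20 ≡ 28. → (37, 28)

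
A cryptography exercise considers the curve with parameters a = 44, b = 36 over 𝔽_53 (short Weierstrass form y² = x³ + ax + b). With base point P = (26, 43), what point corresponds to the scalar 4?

Double-and-add on 4 = (100)₂. Start with P = (26, 43) for the leading 1-bit.
double: tangent at (26, 43): λ = (3·26² + 44)/(2·43) ≡ 5/33. 33⁻¹ ≡ 45 (mod 53) since 33·45 = 1485 ≡ 1, so λ ≡ 5·45 ≡ 13.
  x = λ² - 26 - 26 = 169 - 52 ≡ 11; y = λ·(26 - 11) - 43 ≡ 46. → (11, 46)
double: tangent at (11, 46): λ = (3·11² + 44)/(2·46) ≡ 36/39. 39⁻¹ ≡ 34 (mod 53), so λ ≡ 36·34 ≡ 5.
  x = λ² - 11 - 11 = 25 - 22 ≡ 3; y = λ·(11 - 3) - 46 ≡ 47. → (3, 47)

(3, 47)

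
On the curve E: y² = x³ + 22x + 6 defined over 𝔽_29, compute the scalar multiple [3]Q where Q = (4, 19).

Repeated addition: build up to 3Q.
2Q: tangent at (4, 19): λ = (3·4² + 22)/(2·19) ≡ 12/9. 9⁻¹ ≡ 13 (mod 29), so λ ≡ 12·13 ≡ 11.
  x = λ² - 4 - 4 = 121 - 8 ≡ 26; y = λ·(4 - 26) - 19 ≡ 0. → (26, 0)
3Q: (26, 0) + (4, 19). λ = (19 - 0)/(4 - 26) ≡ 19/7 mod 29. 7⁻¹ ≡ 25 (mod 29) since 7·25 = 175 ≡ 1, so λ ≡ 11.
  x = λ² - 26 - 4 = 121 - 30 ≡ 4; y = λ·(26 - 4) - 0 ≡ 10. → (4, 10)

(4, 10)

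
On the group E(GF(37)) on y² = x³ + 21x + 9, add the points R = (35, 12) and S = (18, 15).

(25, 8)

(35, 12) + (18, 15). λ = (15 - 12)/(18 - 35) ≡ 3/20 mod 37. 20⁻¹ ≡ 13 (mod 37), so λ ≡ 2.
  x = λ² - 35 - 18 = 4 - 53 ≡ 25; y = λ·(35 - 25) - 12 ≡ 8. → (25, 8)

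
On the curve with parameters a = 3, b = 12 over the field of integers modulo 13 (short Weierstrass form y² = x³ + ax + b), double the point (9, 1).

tangent at (9, 1): λ = (3·9² + 3)/(2·1) ≡ 12/2. 2⁻¹ ≡ 7 (mod 13) since 2·7 = 14 ≡ 1, so λ ≡ 12·7 ≡ 6.
  x = λ² - 9 - 9 = 36 - 18 ≡ 5; y = λ·(9 - 5) - 1 ≡ 10. → (5, 10)

(5, 10)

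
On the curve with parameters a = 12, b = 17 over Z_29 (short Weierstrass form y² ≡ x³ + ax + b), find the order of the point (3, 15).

8

2P: tangent at (3, 15): λ = (3·3² + 12)/(2·15) ≡ 10/1. 1⁻¹ ≡ 1 (mod 29) since 1·1 = 1 ≡ 1, so λ ≡ 10·1 ≡ 10.
  x = λ² - 3 - 3 = 100 - 6 ≡ 7; y = λ·(3 - 7) - 15 ≡ 3. → (7, 3)
3P: (7, 3) + (3, 15). λ = (15 - 3)/(3 - 7) ≡ 12/25 mod 29. 25⁻¹ ≡ 7 (mod 29), so λ ≡ 26.
  x = λ² - 7 - 3 = 676 - 10 ≡ 28; y = λ·(7 - 28) - 3 ≡ 2. → (28, 2)
4P: (28, 2) + (3, 15). λ = (15 - 2)/(3 - 28) ≡ 13/4 mod 29. 4⁻¹ ≡ 22 (mod 29), so λ ≡ 25.
  x = λ² - 28 - 3 = 625 - 31 ≡ 14; y = λ·(28 - 14) - 2 ≡ 0. → (14, 0)
5P: (14, 0) + (3, 15). λ = (15 - 0)/(3 - 14) ≡ 15/18 mod 29. 18⁻¹ ≡ 21 (mod 29), so λ ≡ 25.
  x = λ² - 14 - 3 = 625 - 17 ≡ 28; y = λ·(14 - 28) - 0 ≡ 27. → (28, 27)
6P: (28, 27) + (3, 15). λ = (15 - 27)/(3 - 28) ≡ 17/4 mod 29. 4⁻¹ ≡ 22 (mod 29), so λ ≡ 26.
  x = λ² - 28 - 3 = 676 - 31 ≡ 7; y = λ·(28 - 7) - 27 ≡ 26. → (7, 26)
7P: (7, 26) + (3, 15). λ = (15 - 26)/(3 - 7) ≡ 18/25 mod 29. 25⁻¹ ≡ 7 (mod 29) since 25·7 = 175 ≡ 1, so λ ≡ 10.
  x = λ² - 7 - 3 = 100 - 10 ≡ 3; y = λ·(7 - 3) - 26 ≡ 14. → (3, 14)
8P: (3, 14) + (3, 15): same x and y₁ ≡ -y₂, so the sum is O.
8P = O, so the order is 8.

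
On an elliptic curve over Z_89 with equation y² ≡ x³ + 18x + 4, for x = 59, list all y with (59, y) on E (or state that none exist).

none

x³ + 18x + 4 = 206445 ≡ 54 (mod 89).
54 is a non-residue mod 89; no y exists.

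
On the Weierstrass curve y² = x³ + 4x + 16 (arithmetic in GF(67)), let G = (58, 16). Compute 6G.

(33, 46)

Repeated addition: build up to 6G.
2G: tangent at (58, 16): λ = (3·58² + 4)/(2·16) ≡ 46/32. 32⁻¹ ≡ 44 (mod 67) since 32·44 = 1408 ≡ 1, so λ ≡ 46·44 ≡ 14.
  x = λ² - 58 - 58 = 196 - 116 ≡ 13; y = λ·(58 - 13) - 16 ≡ 11. → (13, 11)
3G: (13, 11) + (58, 16). λ = (16 - 11)/(58 - 13) ≡ 5/45 mod 67. 45⁻¹ ≡ 3 (mod 67), so λ ≡ 15.
  x = λ² - 13 - 58 = 225 - 71 ≡ 20; y = λ·(13 - 20) - 11 ≡ 18. → (20, 18)
4G: (20, 18) + (58, 16). λ = (16 - 18)/(58 - 20) ≡ 65/38 mod 67. 38⁻¹ ≡ 30 (mod 67), so λ ≡ 7.
  x = λ² - 20 - 58 = 49 - 78 ≡ 38; y = λ·(20 - 38) - 18 ≡ 57. → (38, 57)
5G: (38, 57) + (58, 16). λ = (16 - 57)/(58 - 38) ≡ 26/20 mod 67. 20⁻¹ ≡ 57 (mod 67), so λ ≡ 8.
  x = λ² - 38 - 58 = 64 - 96 ≡ 35; y = λ·(38 - 35) - 57 ≡ 34. → (35, 34)
6G: (35, 34) + (58, 16). λ = (16 - 34)/(58 - 35) ≡ 49/23 mod 67. 23⁻¹ ≡ 35 (mod 67), so λ ≡ 40.
  x = λ² - 35 - 58 = 1600 - 93 ≡ 33; y = λ·(35 - 33) - 34 ≡ 46. → (33, 46)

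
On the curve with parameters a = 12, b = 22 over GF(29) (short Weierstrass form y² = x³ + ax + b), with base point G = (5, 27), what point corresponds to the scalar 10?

(23, 13)

Repeated addition: build up to 10G.
2G: tangent at (5, 27): λ = (3·5² + 12)/(2·27) ≡ 0/25. 25⁻¹ ≡ 7 (mod 29) since 25·7 = 175 ≡ 1, so λ ≡ 0·7 ≡ 0.
  x = λ² - 5 - 5 = 0 - 10 ≡ 19; y = λ·(5 - 19) - 27 ≡ 2. → (19, 2)
3G: (19, 2) + (5, 27). λ = (27 - 2)/(5 - 19) ≡ 25/15 mod 29. 15⁻¹ ≡ 2 (mod 29) since 15·2 = 30 ≡ 1, so λ ≡ 21.
  x = λ² - 19 - 5 = 441 - 24 ≡ 11; y = λ·(19 - 11) - 2 ≡ 21. → (11, 21)
4G: (11, 21) + (5, 27). λ = (27 - 21)/(5 - 11) ≡ 6/23 mod 29. 23⁻¹ ≡ 24 (mod 29), so λ ≡ 28.
  x = λ² - 11 - 5 = 784 - 16 ≡ 14; y = λ·(11 - 14) - 21 ≡ 11. → (14, 11)
5G: (14, 11) + (5, 27). λ = (27 - 11)/(5 - 14) ≡ 16/20 mod 29. 20⁻¹ ≡ 16 (mod 29) since 20·16 = 320 ≡ 1, so λ ≡ 24.
  x = λ² - 14 - 5 = 576 - 19 ≡ 6; y = λ·(14 - 6) - 11 ≡ 7. → (6, 7)
6G: (6, 7) + (5, 27). λ = (27 - 7)/(5 - 6) ≡ 20/28 mod 29. 28⁻¹ ≡ 28 (mod 29) since 28·28 = 784 ≡ 1, so λ ≡ 9.
  x = λ² - 6 - 5 = 81 - 11 ≡ 12; y = λ·(6 - 12) - 7 ≡ 26. → (12, 26)
7G: (12, 26) + (5, 27). λ = (27 - 26)/(5 - 12) ≡ 1/22 mod 29. 22⁻¹ ≡ 4 (mod 29), so λ ≡ 4.
  x = λ² - 12 - 5 = 16 - 17 ≡ 28; y = λ·(12 - 28) - 26 ≡ 26. → (28, 26)
8G: (28, 26) + (5, 27). λ = (27 - 26)/(5 - 28) ≡ 1/6 mod 29. 6⁻¹ ≡ 5 (mod 29), so λ ≡ 5.
  x = λ² - 28 - 5 = 25 - 33 ≡ 21; y = λ·(28 - 21) - 26 ≡ 9. → (21, 9)
9G: (21, 9) + (5, 27). λ = (27 - 9)/(5 - 21) ≡ 18/13 mod 29. 13⁻¹ ≡ 9 (mod 29) since 13·9 = 117 ≡ 1, so λ ≡ 17.
  x = λ² - 21 - 5 = 289 - 26 ≡ 2; y = λ·(21 - 2) - 9 ≡ 24. → (2, 24)
10G: (2, 24) + (5, 27). λ = (27 - 24)/(5 - 2) ≡ 3/3 mod 29. 3⁻¹ ≡ 10 (mod 29), so λ ≡ 1.
  x = λ² - 2 - 5 = 1 - 7 ≡ 23; y = λ·(2 - 23) - 24 ≡ 13. → (23, 13)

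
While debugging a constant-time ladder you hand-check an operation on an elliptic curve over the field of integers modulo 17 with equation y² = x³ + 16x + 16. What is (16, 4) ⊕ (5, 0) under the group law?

(4, 5)

(16, 4) + (5, 0). λ = (0 - 4)/(5 - 16) ≡ 13/6 mod 17. 6⁻¹ ≡ 3 (mod 17) since 6·3 = 18 ≡ 1, so λ ≡ 5.
  x = λ² - 16 - 5 = 25 - 21 ≡ 4; y = λ·(16 - 4) - 4 ≡ 5. → (4, 5)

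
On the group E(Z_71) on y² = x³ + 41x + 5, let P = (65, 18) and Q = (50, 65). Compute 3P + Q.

First 3P:
Repeated addition: build up to 3P.
2P: tangent at (65, 18): λ = (3·65² + 41)/(2·18) ≡ 7/36. 36⁻¹ ≡ 2 (mod 71) since 36·2 = 72 ≡ 1, so λ ≡ 7·2 ≡ 14.
  x = λ² - 65 - 65 = 196 - 130 ≡ 66; y = λ·(65 - 66) - 18 ≡ 39. → (66, 39)
3P: (66, 39) + (65, 18). λ = (18 - 39)/(65 - 66) ≡ 50/70 mod 71. 70⁻¹ ≡ 70 (mod 71), so λ ≡ 21.
  x = λ² - 66 - 65 = 441 - 131 ≡ 26; y = λ·(66 - 26) - 39 ≡ 20. → (26, 20)
3P = (26, 20).
Finally 3P + Q:
(26, 20) + (50, 65). λ = (65 - 20)/(50 - 26) ≡ 45/24 mod 71. 24⁻¹ ≡ 3 (mod 71), so λ ≡ 64.
  x = λ² - 26 - 50 = 4096 - 76 ≡ 44; y = λ·(26 - 44) - 20 ≡ 35. → (44, 35)

(44, 35)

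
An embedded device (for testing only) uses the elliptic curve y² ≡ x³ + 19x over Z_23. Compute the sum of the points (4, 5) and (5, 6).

(15, 7)

(4, 5) + (5, 6). λ = (6 - 5)/(5 - 4) ≡ 1/1 mod 23. 1⁻¹ ≡ 1 (mod 23), so λ ≡ 1.
  x = λ² - 4 - 5 = 1 - 9 ≡ 15; y = λ·(4 - 15) - 5 ≡ 7. → (15, 7)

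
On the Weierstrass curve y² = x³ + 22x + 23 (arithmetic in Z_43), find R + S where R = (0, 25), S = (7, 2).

(31, 40)

(0, 25) + (7, 2). λ = (2 - 25)/(7 - 0) ≡ 20/7 mod 43. 7⁻¹ ≡ 37 (mod 43), so λ ≡ 9.
  x = λ² - 0 - 7 = 81 - 7 ≡ 31; y = λ·(0 - 31) - 25 ≡ 40. → (31, 40)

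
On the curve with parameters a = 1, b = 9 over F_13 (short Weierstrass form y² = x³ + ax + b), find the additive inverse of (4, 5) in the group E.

(4, 8)

-(4, 5) = (4, -5 mod 13) = (4, 8).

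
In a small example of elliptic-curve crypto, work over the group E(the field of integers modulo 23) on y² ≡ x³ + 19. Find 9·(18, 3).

Write G = (18, 3).
Double-and-add on 9 = (1001)₂. Start with G = (18, 3) for the leading 1-bit.
double: tangent at (18, 3): λ = (3·18² + 0)/(2·3) ≡ 6/6. 6⁻¹ ≡ 4 (mod 23), so λ ≡ 6·4 ≡ 1.
  x = λ² - 18 - 18 = 1 - 36 ≡ 11; y = λ·(18 - 11) - 3 ≡ 4. → (11, 4)
double: tangent at (11, 4): λ = (3·11² + 0)/(2·4) ≡ 18/8. 8⁻¹ ≡ 3 (mod 23) since 8·3 = 24 ≡ 1, so λ ≡ 18·3 ≡ 8.
  x = λ² - 11 - 11 = 64 - 22 ≡ 19; y = λ·(11 - 19) - 4 ≡ 1. → (19, 1)
double: tangent at (19, 1): λ = (3·19² + 0)/(2·1) ≡ 2/2. 2⁻¹ ≡ 12 (mod 23), so λ ≡ 2·12 ≡ 1.
  x = λ² - 19 - 19 = 1 - 38 ≡ 9; y = λ·(19 - 9) - 1 ≡ 9. → (9, 9)
add G: (9, 9) + (18, 3). λ = (3 - 9)/(18 - 9) ≡ 17/9 mod 23. 9⁻¹ ≡ 18 (mod 23), so λ ≡ 7.
  x = λ² - 9 - 18 = 49 - 27 ≡ 22; y = λ·(9 - 22) - 9 ≡ 15. → (22, 15)

(22, 15)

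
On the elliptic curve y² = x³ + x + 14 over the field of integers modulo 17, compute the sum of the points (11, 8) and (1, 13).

(1, 4)

(11, 8) + (1, 13). λ = (13 - 8)/(1 - 11) ≡ 5/7 mod 17. 7⁻¹ ≡ 5 (mod 17) since 7·5 = 35 ≡ 1, so λ ≡ 8.
  x = λ² - 11 - 1 = 64 - 12 ≡ 1; y = λ·(11 - 1) - 8 ≡ 4. → (1, 4)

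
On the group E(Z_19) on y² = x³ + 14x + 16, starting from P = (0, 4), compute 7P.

Double-and-add on 7 = (111)₂. Start with P = (0, 4) for the leading 1-bit.
double: tangent at (0, 4): λ = (3·0² + 14)/(2·4) ≡ 14/8. 8⁻¹ ≡ 12 (mod 19), so λ ≡ 14·12 ≡ 16.
  x = λ² - 0 - 0 = 256 - 0 ≡ 9; y = λ·(0 - 9) - 4 ≡ 4. → (9, 4)
add P: (9, 4) + (0, 4). λ = (4 - 4)/(0 - 9) ≡ 0/10 mod 19. 10⁻¹ ≡ 2 (mod 19) since 10·2 = 20 ≡ 1, so λ ≡ 0.
  x = λ² - 9 - 0 = 0 - 9 ≡ 10; y = λ·(9 - 10) - 4 ≡ 15. → (10, 15)
double: tangent at (10, 15): λ = (3·10² + 14)/(2·15) ≡ 10/11. 11⁻¹ ≡ 7 (mod 19), so λ ≡ 10·7 ≡ 13.
  x = λ² - 10 - 10 = 169 - 20 ≡ 16; y = λ·(10 - 16) - 15 ≡ 2. → (16, 2)
add P: (16, 2) + (0, 4). λ = (4 - 2)/(0 - 16) ≡ 2/3 mod 19. 3⁻¹ ≡ 13 (mod 19), so λ ≡ 7.
  x = λ² - 16 - 0 = 49 - 16 ≡ 14; y = λ·(16 - 14) - 2 ≡ 12. → (14, 12)

(14, 12)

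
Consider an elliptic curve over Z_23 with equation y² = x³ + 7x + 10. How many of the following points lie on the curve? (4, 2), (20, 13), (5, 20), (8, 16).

3

(4, 2): 2² ≡ 4, rhs ≡ 10 → off.
(20, 13): 13² ≡ 8, rhs ≡ 8 → on.
(5, 20): 20² ≡ 9, rhs ≡ 9 → on.
(8, 16): 16² ≡ 3, rhs ≡ 3 → on.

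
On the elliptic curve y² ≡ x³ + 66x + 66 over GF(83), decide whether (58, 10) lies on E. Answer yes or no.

no

y² = 10² ≡ 17; x³ + 66x + 66 = 199006 ≡ 55 (mod 83). 17 ≠ 55.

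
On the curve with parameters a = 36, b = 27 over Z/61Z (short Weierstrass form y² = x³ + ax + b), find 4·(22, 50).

Write P = (22, 50).
Repeated addition: build up to 4P.
2P: tangent at (22, 50): λ = (3·22² + 36)/(2·50) ≡ 24/39. 39⁻¹ ≡ 36 (mod 61), so λ ≡ 24·36 ≡ 10.
  x = λ² - 22 - 22 = 100 - 44 ≡ 56; y = λ·(22 - 56) - 50 ≡ 37. → (56, 37)
3P: (56, 37) + (22, 50). λ = (50 - 37)/(22 - 56) ≡ 13/27 mod 61. 27⁻¹ ≡ 52 (mod 61), so λ ≡ 5.
  x = λ² - 56 - 22 = 25 - 78 ≡ 8; y = λ·(56 - 8) - 37 ≡ 20. → (8, 20)
4P: (8, 20) + (22, 50). λ = (50 - 20)/(22 - 8) ≡ 30/14 mod 61. 14⁻¹ ≡ 48 (mod 61), so λ ≡ 37.
  x = λ² - 8 - 22 = 1369 - 30 ≡ 58; y = λ·(8 - 58) - 20 ≡ 21. → (58, 21)

(58, 21)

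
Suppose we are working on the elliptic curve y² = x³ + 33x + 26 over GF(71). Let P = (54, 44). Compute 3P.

(7, 23)

Repeated addition: build up to 3P.
2P: tangent at (54, 44): λ = (3·54² + 33)/(2·44) ≡ 48/17. 17⁻¹ ≡ 46 (mod 71) since 17·46 = 782 ≡ 1, so λ ≡ 48·46 ≡ 7.
  x = λ² - 54 - 54 = 49 - 108 ≡ 12; y = λ·(54 - 12) - 44 ≡ 37. → (12, 37)
3P: (12, 37) + (54, 44). λ = (44 - 37)/(54 - 12) ≡ 7/42 mod 71. 42⁻¹ ≡ 22 (mod 71), so λ ≡ 12.
  x = λ² - 12 - 54 = 144 - 66 ≡ 7; y = λ·(12 - 7) - 37 ≡ 23. → (7, 23)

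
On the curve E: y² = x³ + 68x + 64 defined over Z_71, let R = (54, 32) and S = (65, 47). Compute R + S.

(54, 32) + (65, 47). λ = (47 - 32)/(65 - 54) ≡ 15/11 mod 71. 11⁻¹ ≡ 13 (mod 71), so λ ≡ 53.
  x = λ² - 54 - 65 = 2809 - 119 ≡ 63; y = λ·(54 - 63) - 32 ≡ 59. → (63, 59)

(63, 59)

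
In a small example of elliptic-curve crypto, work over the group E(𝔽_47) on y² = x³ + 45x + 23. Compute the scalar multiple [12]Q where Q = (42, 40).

Double-and-add on 12 = (1100)₂. Start with Q = (42, 40) for the leading 1-bit.
double: tangent at (42, 40): λ = (3·42² + 45)/(2·40) ≡ 26/33. 33⁻¹ ≡ 10 (mod 47), so λ ≡ 26·10 ≡ 25.
  x = λ² - 42 - 42 = 625 - 84 ≡ 24; y = λ·(42 - 24) - 40 ≡ 34. → (24, 34)
add Q: (24, 34) + (42, 40). λ = (40 - 34)/(42 - 24) ≡ 6/18 mod 47. 18⁻¹ ≡ 34 (mod 47), so λ ≡ 16.
  x = λ² - 24 - 42 = 256 - 66 ≡ 2; y = λ·(24 - 2) - 34 ≡ 36. → (2, 36)
double: tangent at (2, 36): λ = (3·2² + 45)/(2·36) ≡ 10/25. 25⁻¹ ≡ 32 (mod 47), so λ ≡ 10·32 ≡ 38.
  x = λ² - 2 - 2 = 1444 - 4 ≡ 30; y = λ·(2 - 30) - 36 ≡ 28. → (30, 28)
double: tangent at (30, 28): λ = (3·30² + 45)/(2·28) ≡ 19/9. 9⁻¹ ≡ 21 (mod 47) since 9·21 = 189 ≡ 1, so λ ≡ 19·21 ≡ 23.
  x = λ² - 30 - 30 = 529 - 60 ≡ 46; y = λ·(30 - 46) - 28 ≡ 27. → (46, 27)

(46, 27)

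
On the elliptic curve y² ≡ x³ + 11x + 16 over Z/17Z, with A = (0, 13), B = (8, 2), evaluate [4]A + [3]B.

First 4A:
Double-and-add on 4 = (100)₂. Start with A = (0, 13) for the leading 1-bit.
double: tangent at (0, 13): λ = (3·0² + 11)/(2·13) ≡ 11/9. 9⁻¹ ≡ 2 (mod 17), so λ ≡ 11·2 ≡ 5.
  x = λ² - 0 - 0 = 25 - 0 ≡ 8; y = λ·(0 - 8) - 13 ≡ 15. → (8, 15)
double: tangent at (8, 15): λ = (3·8² + 11)/(2·15) ≡ 16/13. 13⁻¹ ≡ 4 (mod 17) since 13·4 = 52 ≡ 1, so λ ≡ 16·4 ≡ 13.
  x = λ² - 8 - 8 = 169 - 16 ≡ 0; y = λ·(8 - 0) - 15 ≡ 4. → (0, 4)
4A = (0, 4).
Next 3B:
Repeated addition: build up to 3B.
2B: tangent at (8, 2): λ = (3·8² + 11)/(2·2) ≡ 16/4. 4⁻¹ ≡ 13 (mod 17) since 4·13 = 52 ≡ 1, so λ ≡ 16·13 ≡ 4.
  x = λ² - 8 - 8 = 16 - 16 ≡ 0; y = λ·(8 - 0) - 2 ≡ 13. → (0, 13)
3B: (0, 13) + (8, 2). λ = (2 - 13)/(8 - 0) ≡ 6/8 mod 17. 8⁻¹ ≡ 15 (mod 17), so λ ≡ 5.
  x = λ² - 0 - 8 = 25 - 8 ≡ 0; y = λ·(0 - 0) - 13 ≡ 4. → (0, 4)
3B = (0, 4).
Finally 4A + 3B:
tangent at (0, 4): λ = (3·0² + 11)/(2·4) ≡ 11/8. 8⁻¹ ≡ 15 (mod 17), so λ ≡ 11·15 ≡ 12.
  x = λ² - 0 - 0 = 144 - 0 ≡ 8; y = λ·(0 - 8) - 4 ≡ 2. → (8, 2)

(8, 2)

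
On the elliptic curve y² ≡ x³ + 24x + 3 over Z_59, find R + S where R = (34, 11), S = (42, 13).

(31, 34)

(34, 11) + (42, 13). λ = (13 - 11)/(42 - 34) ≡ 2/8 mod 59. 8⁻¹ ≡ 37 (mod 59) since 8·37 = 296 ≡ 1, so λ ≡ 15.
  x = λ² - 34 - 42 = 225 - 76 ≡ 31; y = λ·(34 - 31) - 11 ≡ 34. → (31, 34)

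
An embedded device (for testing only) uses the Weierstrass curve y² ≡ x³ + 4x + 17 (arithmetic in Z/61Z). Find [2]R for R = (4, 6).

tangent at (4, 6): λ = (3·4² + 4)/(2·6) ≡ 52/12. 12⁻¹ ≡ 56 (mod 61) since 12·56 = 672 ≡ 1, so λ ≡ 52·56 ≡ 45.
  x = λ² - 4 - 4 = 2025 - 8 ≡ 4; y = λ·(4 - 4) - 6 ≡ 55. → (4, 55)

(4, 55)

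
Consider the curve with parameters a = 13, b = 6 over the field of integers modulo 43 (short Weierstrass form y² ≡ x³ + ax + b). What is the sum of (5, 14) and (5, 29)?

O

The two points share x = 5 and their y-coordinates satisfy 14 + 29 ≡ 0 (mod 43), so they are inverses. Their sum is the point at infinity.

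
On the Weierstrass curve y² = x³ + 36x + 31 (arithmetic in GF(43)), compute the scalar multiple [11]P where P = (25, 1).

(36, 34)

Repeated addition: build up to 11P.
2P: tangent at (25, 1): λ = (3·25² + 36)/(2·1) ≡ 19/2. 2⁻¹ ≡ 22 (mod 43) since 2·22 = 44 ≡ 1, so λ ≡ 19·22 ≡ 31.
  x = λ² - 25 - 25 = 961 - 50 ≡ 8; y = λ·(25 - 8) - 1 ≡ 10. → (8, 10)
3P: (8, 10) + (25, 1). λ = (1 - 10)/(25 - 8) ≡ 34/17 mod 43. 17⁻¹ ≡ 38 (mod 43) since 17·38 = 646 ≡ 1, so λ ≡ 2.
  x = λ² - 8 - 25 = 4 - 33 ≡ 14; y = λ·(8 - 14) - 10 ≡ 21. → (14, 21)
4P: (14, 21) + (25, 1). λ = (1 - 21)/(25 - 14) ≡ 23/11 mod 43. 11⁻¹ ≡ 4 (mod 43), so λ ≡ 6.
  x = λ² - 14 - 25 = 36 - 39 ≡ 40; y = λ·(14 - 40) - 21 ≡ 38. → (40, 38)
5P: (40, 38) + (25, 1). λ = (1 - 38)/(25 - 40) ≡ 6/28 mod 43. 28⁻¹ ≡ 20 (mod 43) since 28·20 = 560 ≡ 1, so λ ≡ 34.
  x = λ² - 40 - 25 = 1156 - 65 ≡ 16; y = λ·(40 - 16) - 38 ≡ 4. → (16, 4)
6P: (16, 4) + (25, 1). λ = (1 - 4)/(25 - 16) ≡ 40/9 mod 43. 9⁻¹ ≡ 24 (mod 43), so λ ≡ 14.
  x = λ² - 16 - 25 = 196 - 41 ≡ 26; y = λ·(16 - 26) - 4 ≡ 28. → (26, 28)
7P: (26, 28) + (25, 1). λ = (1 - 28)/(25 - 26) ≡ 16/42 mod 43. 42⁻¹ ≡ 42 (mod 43), so λ ≡ 27.
  x = λ² - 26 - 25 = 729 - 51 ≡ 33; y = λ·(26 - 33) - 28 ≡ 41. → (33, 41)
8P: (33, 41) + (25, 1). λ = (1 - 41)/(25 - 33) ≡ 3/35 mod 43. 35⁻¹ ≡ 16 (mod 43), so λ ≡ 5.
  x = λ² - 33 - 25 = 25 - 58 ≡ 10; y = λ·(33 - 10) - 41 ≡ 31. → (10, 31)
9P: (10, 31) + (25, 1). λ = (1 - 31)/(25 - 10) ≡ 13/15 mod 43. 15⁻¹ ≡ 23 (mod 43), so λ ≡ 41.
  x = λ² - 10 - 25 = 1681 - 35 ≡ 12; y = λ·(10 - 12) - 31 ≡ 16. → (12, 16)
10P: (12, 16) + (25, 1). λ = (1 - 16)/(25 - 12) ≡ 28/13 mod 43. 13⁻¹ ≡ 10 (mod 43), so λ ≡ 22.
  x = λ² - 12 - 25 = 484 - 37 ≡ 17; y = λ·(12 - 17) - 16 ≡ 3. → (17, 3)
11P: (17, 3) + (25, 1). λ = (1 - 3)/(25 - 17) ≡ 41/8 mod 43. 8⁻¹ ≡ 27 (mod 43) since 8·27 = 216 ≡ 1, so λ ≡ 32.
  x = λ² - 17 - 25 = 1024 - 42 ≡ 36; y = λ·(17 - 36) - 3 ≡ 34. → (36, 34)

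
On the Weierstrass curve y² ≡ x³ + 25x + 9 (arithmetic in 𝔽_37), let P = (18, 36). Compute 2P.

(2, 17)

tangent at (18, 36): λ = (3·18² + 25)/(2·36) ≡ 35/35. 35⁻¹ ≡ 18 (mod 37) since 35·18 = 630 ≡ 1, so λ ≡ 35·18 ≡ 1.
  x = λ² - 18 - 18 = 1 - 36 ≡ 2; y = λ·(18 - 2) - 36 ≡ 17. → (2, 17)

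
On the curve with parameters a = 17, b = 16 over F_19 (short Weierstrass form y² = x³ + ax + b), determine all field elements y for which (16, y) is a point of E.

x³ + 17x + 16 = 4384 ≡ 14 (mod 19).
14 is a non-residue mod 19; no y exists.

none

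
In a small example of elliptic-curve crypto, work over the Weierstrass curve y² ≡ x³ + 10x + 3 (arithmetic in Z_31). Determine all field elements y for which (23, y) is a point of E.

x³ + 10x + 3 = 12400 ≡ 0 (mod 31).
Only y = 0 satisfies y² ≡ 0.

0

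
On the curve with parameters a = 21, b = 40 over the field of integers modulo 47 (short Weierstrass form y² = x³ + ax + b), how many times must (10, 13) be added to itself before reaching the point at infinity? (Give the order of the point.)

9

2P: tangent at (10, 13): λ = (3·10² + 21)/(2·13) ≡ 39/26. 26⁻¹ ≡ 38 (mod 47), so λ ≡ 39·38 ≡ 25.
  x = λ² - 10 - 10 = 625 - 20 ≡ 41; y = λ·(10 - 41) - 13 ≡ 11. → (41, 11)
3P: (41, 11) + (10, 13). λ = (13 - 11)/(10 - 41) ≡ 2/16 mod 47. 16⁻¹ ≡ 3 (mod 47) since 16·3 = 48 ≡ 1, so λ ≡ 6.
  x = λ² - 41 - 10 = 36 - 51 ≡ 32; y = λ·(41 - 32) - 11 ≡ 43. → (32, 43)
4P: (32, 43) + (10, 13). λ = (13 - 43)/(10 - 32) ≡ 17/25 mod 47. 25⁻¹ ≡ 32 (mod 47) since 25·32 = 800 ≡ 1, so λ ≡ 27.
  x = λ² - 32 - 10 = 729 - 42 ≡ 29; y = λ·(32 - 29) - 43 ≡ 38. → (29, 38)
5P: (29, 38) + (10, 13). λ = (13 - 38)/(10 - 29) ≡ 22/28 mod 47. 28⁻¹ ≡ 42 (mod 47), so λ ≡ 31.
  x = λ² - 29 - 10 = 961 - 39 ≡ 29; y = λ·(29 - 29) - 38 ≡ 9. → (29, 9)
6P: (29, 9) + (10, 13). λ = (13 - 9)/(10 - 29) ≡ 4/28 mod 47. 28⁻¹ ≡ 42 (mod 47) since 28·42 = 1176 ≡ 1, so λ ≡ 27.
  x = λ² - 29 - 10 = 729 - 39 ≡ 32; y = λ·(29 - 32) - 9 ≡ 4. → (32, 4)
7P: (32, 4) + (10, 13). λ = (13 - 4)/(10 - 32) ≡ 9/25 mod 47. 25⁻¹ ≡ 32 (mod 47), so λ ≡ 6.
  x = λ² - 32 - 10 = 36 - 42 ≡ 41; y = λ·(32 - 41) - 4 ≡ 36. → (41, 36)
8P: (41, 36) + (10, 13). λ = (13 - 36)/(10 - 41) ≡ 24/16 mod 47. 16⁻¹ ≡ 3 (mod 47), so λ ≡ 25.
  x = λ² - 41 - 10 = 625 - 51 ≡ 10; y = λ·(41 - 10) - 36 ≡ 34. → (10, 34)
9P: (10, 34) + (10, 13): same x and y₁ ≡ -y₂, so the sum is the point at infinity.
9P = the point at infinity, so the order is 9.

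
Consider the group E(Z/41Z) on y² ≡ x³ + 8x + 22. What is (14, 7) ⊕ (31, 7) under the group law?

(37, 34)

(14, 7) + (31, 7). λ = (7 - 7)/(31 - 14) ≡ 0/17 mod 41. 17⁻¹ ≡ 29 (mod 41), so λ ≡ 0.
  x = λ² - 14 - 31 = 0 - 45 ≡ 37; y = λ·(14 - 37) - 7 ≡ 34. → (37, 34)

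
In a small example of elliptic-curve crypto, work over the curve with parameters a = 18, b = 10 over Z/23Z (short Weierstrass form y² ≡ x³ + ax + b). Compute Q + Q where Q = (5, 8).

tangent at (5, 8): λ = (3·5² + 18)/(2·8) ≡ 1/16. 16⁻¹ ≡ 13 (mod 23) since 16·13 = 208 ≡ 1, so λ ≡ 1·13 ≡ 13.
  x = λ² - 5 - 5 = 169 - 10 ≡ 21; y = λ·(5 - 21) - 8 ≡ 14. → (21, 14)

(21, 14)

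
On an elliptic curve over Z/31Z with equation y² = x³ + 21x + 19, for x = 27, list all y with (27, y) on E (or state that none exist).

none

x³ + 21x + 19 = 20269 ≡ 26 (mod 31).
26 is a non-residue mod 31; no y exists.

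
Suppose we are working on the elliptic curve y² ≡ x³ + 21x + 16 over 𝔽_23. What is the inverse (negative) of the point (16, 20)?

-(16, 20) = (16, -20 mod 23) = (16, 3).

(16, 3)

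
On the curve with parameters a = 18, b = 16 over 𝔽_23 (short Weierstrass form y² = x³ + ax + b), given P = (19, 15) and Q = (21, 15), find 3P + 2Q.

(18, 10)

First 3P:
Repeated addition: build up to 3P.
2P: tangent at (19, 15): λ = (3·19² + 18)/(2·15) ≡ 20/7. 7⁻¹ ≡ 10 (mod 23) since 7·10 = 70 ≡ 1, so λ ≡ 20·10 ≡ 16.
  x = λ² - 19 - 19 = 256 - 38 ≡ 11; y = λ·(19 - 11) - 15 ≡ 21. → (11, 21)
3P: (11, 21) + (19, 15). λ = (15 - 21)/(19 - 11) ≡ 17/8 mod 23. 8⁻¹ ≡ 3 (mod 23), so λ ≡ 5.
  x = λ² - 11 - 19 = 25 - 30 ≡ 18; y = λ·(11 - 18) - 21 ≡ 13. → (18, 13)
3P = (18, 13).
Next 2Q:
Repeated addition: build up to 2Q.
2Q: tangent at (21, 15): λ = (3·21² + 18)/(2·15) ≡ 7/7. 7⁻¹ ≡ 10 (mod 23), so λ ≡ 7·10 ≡ 1.
  x = λ² - 21 - 21 = 1 - 42 ≡ 5; y = λ·(21 - 5) - 15 ≡ 1. → (5, 1)
2Q = (5, 1).
Finally 3P + 2Q:
(18, 13) + (5, 1). λ = (1 - 13)/(5 - 18) ≡ 11/10 mod 23. 10⁻¹ ≡ 7 (mod 23) since 10·7 = 70 ≡ 1, so λ ≡ 8.
  x = λ² - 18 - 5 = 64 - 23 ≡ 18; y = λ·(18 - 18) - 13 ≡ 10. → (18, 10)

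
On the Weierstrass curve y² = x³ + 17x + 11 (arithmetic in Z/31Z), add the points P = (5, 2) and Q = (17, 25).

(5, 2) + (17, 25). λ = (25 - 2)/(17 - 5) ≡ 23/12 mod 31. 12⁻¹ ≡ 13 (mod 31), so λ ≡ 20.
  x = λ² - 5 - 17 = 400 - 22 ≡ 6; y = λ·(5 - 6) - 2 ≡ 9. → (6, 9)

(6, 9)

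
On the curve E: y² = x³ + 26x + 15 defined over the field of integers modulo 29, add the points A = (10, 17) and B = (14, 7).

(10, 17) + (14, 7). λ = (7 - 17)/(14 - 10) ≡ 19/4 mod 29. 4⁻¹ ≡ 22 (mod 29), so λ ≡ 12.
  x = λ² - 10 - 14 = 144 - 24 ≡ 4; y = λ·(10 - 4) - 17 ≡ 26. → (4, 26)

(4, 26)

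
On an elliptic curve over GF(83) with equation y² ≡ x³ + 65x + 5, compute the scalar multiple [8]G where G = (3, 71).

(62, 70)

Repeated addition: build up to 8G.
2G: tangent at (3, 71): λ = (3·3² + 65)/(2·71) ≡ 9/59. 59⁻¹ ≡ 38 (mod 83), so λ ≡ 9·38 ≡ 10.
  x = λ² - 3 - 3 = 100 - 6 ≡ 11; y = λ·(3 - 11) - 71 ≡ 15. → (11, 15)
3G: (11, 15) + (3, 71). λ = (71 - 15)/(3 - 11) ≡ 56/75 mod 83. 75⁻¹ ≡ 31 (mod 83), so λ ≡ 76.
  x = λ² - 11 - 3 = 5776 - 14 ≡ 35; y = λ·(11 - 35) - 15 ≡ 70. → (35, 70)
4G: (35, 70) + (3, 71). λ = (71 - 70)/(3 - 35) ≡ 1/51 mod 83. 51⁻¹ ≡ 70 (mod 83) since 51·70 = 3570 ≡ 1, so λ ≡ 70.
  x = λ² - 35 - 3 = 4900 - 38 ≡ 48; y = λ·(35 - 48) - 70 ≡ 16. → (48, 16)
5G: (48, 16) + (3, 71). λ = (71 - 16)/(3 - 48) ≡ 55/38 mod 83. 38⁻¹ ≡ 59 (mod 83) since 38·59 = 2242 ≡ 1, so λ ≡ 8.
  x = λ² - 48 - 3 = 64 - 51 ≡ 13; y = λ·(48 - 13) - 16 ≡ 15. → (13, 15)
6G: (13, 15) + (3, 71). λ = (71 - 15)/(3 - 13) ≡ 56/73 mod 83. 73⁻¹ ≡ 58 (mod 83), so λ ≡ 11.
  x = λ² - 13 - 3 = 121 - 16 ≡ 22; y = λ·(13 - 22) - 15 ≡ 52. → (22, 52)
7G: (22, 52) + (3, 71). λ = (71 - 52)/(3 - 22) ≡ 19/64 mod 83. 64⁻¹ ≡ 48 (mod 83) since 64·48 = 3072 ≡ 1, so λ ≡ 82.
  x = λ² - 22 - 3 = 6724 - 25 ≡ 59; y = λ·(22 - 59) - 52 ≡ 68. → (59, 68)
8G: (59, 68) + (3, 71). λ = (71 - 68)/(3 - 59) ≡ 3/27 mod 83. 27⁻¹ ≡ 40 (mod 83) since 27·40 = 1080 ≡ 1, so λ ≡ 37.
  x = λ² - 59 - 3 = 1369 - 62 ≡ 62; y = λ·(59 - 62) - 68 ≡ 70. → (62, 70)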